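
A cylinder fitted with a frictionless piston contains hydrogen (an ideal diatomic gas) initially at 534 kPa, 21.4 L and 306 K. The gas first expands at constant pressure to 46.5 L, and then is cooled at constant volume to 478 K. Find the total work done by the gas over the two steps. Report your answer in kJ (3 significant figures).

W_total ≈ 13.4 kJ

Step 1 (isobaric): W = PΔV = (534 kPa)(46.5 − 21.4 L) = 13403 J.
Step 2 (isochoric): W = 0 (constant volume).
W_total = 13403 + 0 = 13403 J.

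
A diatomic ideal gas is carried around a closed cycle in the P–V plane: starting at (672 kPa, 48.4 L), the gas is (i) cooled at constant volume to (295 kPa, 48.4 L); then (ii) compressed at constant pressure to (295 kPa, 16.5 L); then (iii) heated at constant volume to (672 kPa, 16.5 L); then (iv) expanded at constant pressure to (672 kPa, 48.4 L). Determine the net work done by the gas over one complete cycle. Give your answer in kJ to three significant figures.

Constant-volume legs do no work.
W(ii) = (295)(16.5 − 48.4) = -9410 J; W(iv) = (672)(48.4 − 16.5) = 21437 J.
W_net = -9410 + 21437 = 12026 J (the clockwise enclosed area).

W_net ≈ 12.0 kJ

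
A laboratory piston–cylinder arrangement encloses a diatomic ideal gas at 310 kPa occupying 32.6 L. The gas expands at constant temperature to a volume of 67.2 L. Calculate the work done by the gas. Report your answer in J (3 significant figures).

Isothermal: W = nRT ln(V₂/V₁) = P₁V₁ ln(V₂/V₁).
P₁V₁ = (310 kPa)(32.6 L) = 10106 J.
W = 10106 × ln(67.2/32.6) = 10106 × 0.7234
W_by_gas = 7310 J.

W ≈ 7310 J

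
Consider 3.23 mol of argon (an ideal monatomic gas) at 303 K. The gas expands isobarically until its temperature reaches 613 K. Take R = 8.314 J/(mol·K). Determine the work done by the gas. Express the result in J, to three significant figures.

Isobaric: W = P ΔV = nR ΔT.
W = (3.23)(8.314)(613 − 303) = 8325 J.

W ≈ 8320 J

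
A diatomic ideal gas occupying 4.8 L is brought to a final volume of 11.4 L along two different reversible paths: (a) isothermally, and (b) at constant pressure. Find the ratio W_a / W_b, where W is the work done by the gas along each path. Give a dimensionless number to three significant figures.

Path (a) isothermal: W = P₁V₁ ln(V₂/V₁) → W_a/(P₁V₁) = 0.865.
Path (b) isobaric: W = P₁(V₂ − V₁) → W_b/(P₁V₁) = 1.375.
W_a / W_b = 0.865 / 1.375 = 0.6291.

W_a / W_b ≈ 0.629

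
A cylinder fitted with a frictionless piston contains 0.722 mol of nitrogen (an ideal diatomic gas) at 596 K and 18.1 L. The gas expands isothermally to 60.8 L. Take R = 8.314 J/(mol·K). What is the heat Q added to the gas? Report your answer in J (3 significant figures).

Isothermal ⇒ ΔU = 0, so Q = W = nRT ln(V₂/V₁).
Q = (0.722)(8.314)(596) ln(60.8/18.1) = 3578 × 1.212 = 4335 J.

Q ≈ 4330 J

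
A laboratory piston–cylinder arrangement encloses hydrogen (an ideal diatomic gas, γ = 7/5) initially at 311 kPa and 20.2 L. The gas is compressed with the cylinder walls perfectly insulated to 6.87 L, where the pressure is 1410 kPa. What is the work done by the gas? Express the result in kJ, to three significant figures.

W ≈ -8.51 kJ

Adiabatic: W = (P₁V₁ − P₂V₂)/(γ − 1) with γ = 7/5.
P₁V₁ = 6282 J, P₂V₂ = 9687 J.
W = (6282 − 9687) / 0.4 = -8511 J.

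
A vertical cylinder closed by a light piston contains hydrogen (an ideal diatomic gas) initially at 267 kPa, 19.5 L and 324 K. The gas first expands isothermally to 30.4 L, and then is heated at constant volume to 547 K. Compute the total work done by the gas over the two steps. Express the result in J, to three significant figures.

Step 1 (isothermal): W = P₁V₁ ln(V₂/V₁) = (5206) ln(30.4/19.5) = 2312 J.
Step 2 (isochoric): W = 0 (constant volume).
W_total = 2312 + 0 = 2312 J.

W_total ≈ 2310 J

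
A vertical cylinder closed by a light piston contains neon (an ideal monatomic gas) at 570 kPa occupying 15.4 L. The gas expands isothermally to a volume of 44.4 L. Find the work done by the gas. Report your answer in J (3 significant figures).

W ≈ 9290 J

Isothermal: W = nRT ln(V₂/V₁) = P₁V₁ ln(V₂/V₁).
P₁V₁ = (570 kPa)(15.4 L) = 8778 J.
W = 8778 × ln(44.4/15.4) = 8778 × 1.059
W_by_gas = 9295 J.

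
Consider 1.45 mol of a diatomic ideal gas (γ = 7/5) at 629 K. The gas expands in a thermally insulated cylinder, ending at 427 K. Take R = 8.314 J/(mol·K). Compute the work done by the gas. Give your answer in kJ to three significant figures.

Adiabatic ⇒ Q = 0, so W_by = −ΔU = nCᵥ(T₁ − T₂).
Cᵥ = 5R/2 = 20.79 J/(mol·K).
W = (1.45)(20.79)(629 − 427) = 6088 J.

W ≈ 6.09 kJ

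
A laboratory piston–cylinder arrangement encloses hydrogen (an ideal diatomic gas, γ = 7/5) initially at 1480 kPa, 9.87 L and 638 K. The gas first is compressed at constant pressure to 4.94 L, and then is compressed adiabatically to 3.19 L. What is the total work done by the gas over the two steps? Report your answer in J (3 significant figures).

Step 1 (isobaric): W = PΔV = (1480 kPa)(4.94 − 9.87 L) = -7296 J.
After step 1: P = 1480 kPa, V = 4.94 L, T = 319.3 K.
Step 2 (adiabatic): W = (P₁V₁ − P₂V₂)/(γ−1) = (7311 − 8709)/0.4 = -3494 J.
W_total = -7296 − 3494 = -10791 J.

W_total ≈ -10800 J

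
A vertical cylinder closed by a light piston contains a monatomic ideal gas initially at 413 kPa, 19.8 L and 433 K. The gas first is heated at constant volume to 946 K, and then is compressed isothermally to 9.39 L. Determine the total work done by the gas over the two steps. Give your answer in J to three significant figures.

Step 1 (isochoric): W = 0 (constant volume).
After step 1: P = 902.3 kPa (V unchanged).
Step 2 (isothermal): W = P₁V₁ ln(V₂/V₁) = (17866) ln(9.39/19.8) = -13328 J.
W_total = 0 − 13328 = -13328 J.

W_total ≈ -13300 J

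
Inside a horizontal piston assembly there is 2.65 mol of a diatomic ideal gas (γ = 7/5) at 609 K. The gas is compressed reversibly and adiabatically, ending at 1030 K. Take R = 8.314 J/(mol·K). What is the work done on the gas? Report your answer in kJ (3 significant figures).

W ≈ 23.2 kJ

Adiabatic ⇒ Q = 0, so W_by = −ΔU = nCᵥ(T₁ − T₂).
Cᵥ = 5R/2 = 20.79 J/(mol·K).
W = (2.65)(20.79)(609 − 1030) = -23189 J.
Work on gas = −W_by = 23189 J.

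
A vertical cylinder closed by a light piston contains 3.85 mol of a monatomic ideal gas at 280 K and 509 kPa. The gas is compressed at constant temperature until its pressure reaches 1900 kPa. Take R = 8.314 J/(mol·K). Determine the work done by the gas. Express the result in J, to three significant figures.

Isothermal process: W = nRT ln(V₂/V₁) = nRT ln(P₁/P₂).
W = (3.85)(8.314)(280) × ln(509/1900)
  = 8962 × ln(0.2679) = 8962 × -1.317
W_by_gas = -11805 J.

W ≈ -11800 J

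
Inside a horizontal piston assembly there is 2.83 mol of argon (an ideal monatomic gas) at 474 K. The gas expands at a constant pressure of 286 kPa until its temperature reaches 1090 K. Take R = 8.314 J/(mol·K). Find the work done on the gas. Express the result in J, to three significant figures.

Isobaric: W = P ΔV = nR ΔT.
W = (2.83)(8.314)(1090 − 474) = 14494 J.
Work on gas = −W_by = -14494 J.

W ≈ -14500 J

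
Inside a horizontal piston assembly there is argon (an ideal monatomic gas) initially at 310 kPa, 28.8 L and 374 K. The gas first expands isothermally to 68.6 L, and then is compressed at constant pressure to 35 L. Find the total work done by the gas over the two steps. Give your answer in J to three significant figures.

Step 1 (isothermal): W = P₁V₁ ln(V₂/V₁) = (8928) ln(68.6/28.8) = 7749 J.
After step 1: P = 130.1 kPa, V = 68.6 L, T = 374 K.
Step 2 (isobaric): W = PΔV = (130.1 kPa)(35 − 68.6 L) = -4373 J.
W_total = 7749 − 4373 = 3376 J.

W_total ≈ 3380 J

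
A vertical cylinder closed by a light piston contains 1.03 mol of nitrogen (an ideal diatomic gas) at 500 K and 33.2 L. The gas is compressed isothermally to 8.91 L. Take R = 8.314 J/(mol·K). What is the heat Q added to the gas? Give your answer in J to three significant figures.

Isothermal ⇒ ΔU = 0, so Q = W = nRT ln(V₂/V₁).
Q = (1.03)(8.314)(500) ln(8.91/33.2) = 4282 × -1.315 = -5632 J.

Q ≈ -5630 J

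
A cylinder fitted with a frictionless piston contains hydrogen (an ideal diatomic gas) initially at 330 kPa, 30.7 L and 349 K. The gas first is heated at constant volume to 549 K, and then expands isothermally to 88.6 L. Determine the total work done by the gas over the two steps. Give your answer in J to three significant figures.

Step 1 (isochoric): W = 0 (constant volume).
After step 1: P = 519.1 kPa (V unchanged).
Step 2 (isothermal): W = P₁V₁ ln(V₂/V₁) = (15937) ln(88.6/30.7) = 16891 J.
W_total = 0 + 16891 = 16891 J.

W_total ≈ 16900 J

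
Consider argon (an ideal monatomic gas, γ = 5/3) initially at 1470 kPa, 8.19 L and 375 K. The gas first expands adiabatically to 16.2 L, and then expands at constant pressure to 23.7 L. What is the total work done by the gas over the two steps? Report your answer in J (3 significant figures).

W_total ≈ 10100 J

Step 1 (adiabatic): W = (P₁V₁ − P₂V₂)/(γ−1) = (12039 − 7640)/0.667 = 6598 J.
After step 1: P = 471.6 kPa, V = 16.2 L, T = 238 K.
Step 2 (isobaric): W = PΔV = (471.6 kPa)(23.7 − 16.2 L) = 3537 J.
W_total = 6598 + 3537 = 10136 J.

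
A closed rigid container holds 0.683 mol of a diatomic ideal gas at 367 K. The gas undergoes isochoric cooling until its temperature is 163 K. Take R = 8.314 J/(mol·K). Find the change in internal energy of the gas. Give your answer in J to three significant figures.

ΔU ≈ -2900 J

Constant volume ⇒ W = 0, so Q = ΔU = nCᵥΔT with Cᵥ = 5R/2 = 20.79 J/(mol·K).
ΔU = (0.683)(20.79)(163 − 367) = -2896 J.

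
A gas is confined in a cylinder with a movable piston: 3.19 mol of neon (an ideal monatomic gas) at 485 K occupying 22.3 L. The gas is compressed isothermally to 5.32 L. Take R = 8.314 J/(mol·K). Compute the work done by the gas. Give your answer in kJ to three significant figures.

Isothermal: W = nRT ln(V₂/V₁).
W = (3.19)(8.314)(485) × ln(5.32/22.3)
  = 12863 × -1.433
W_by_gas = -18434 J.

W ≈ -18.4 kJ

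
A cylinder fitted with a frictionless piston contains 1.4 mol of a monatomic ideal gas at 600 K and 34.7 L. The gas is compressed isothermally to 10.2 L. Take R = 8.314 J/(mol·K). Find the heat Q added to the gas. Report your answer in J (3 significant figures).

Q ≈ -8550 J

Isothermal ⇒ ΔU = 0, so Q = W = nRT ln(V₂/V₁).
Q = (1.4)(8.314)(600) ln(10.2/34.7) = 6984 × -1.224 = -8551 J.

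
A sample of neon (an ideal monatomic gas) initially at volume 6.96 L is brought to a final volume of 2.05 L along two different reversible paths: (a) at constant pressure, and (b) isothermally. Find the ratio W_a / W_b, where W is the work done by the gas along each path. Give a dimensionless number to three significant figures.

W_a / W_b ≈ 0.577

Path (a) isobaric: W = P₁(V₂ − V₁) → W_a/(P₁V₁) = -0.7055.
Path (b) isothermal: W = P₁V₁ ln(V₂/V₁) → W_b/(P₁V₁) = -1.222.
W_a / W_b = -0.7055 / -1.222 = 0.5771.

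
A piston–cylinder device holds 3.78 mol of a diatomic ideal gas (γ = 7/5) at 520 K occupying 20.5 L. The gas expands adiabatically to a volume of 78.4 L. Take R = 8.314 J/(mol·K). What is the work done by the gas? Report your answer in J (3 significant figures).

W ≈ 17000 J

Adiabatic: TV^(γ−1) = const with γ = 7/5.
T₂ = T₁ (V₁/V₂)^(γ−1) = 520 × (20.5/78.4)^0.4 = 520 × 0.5848 = 304.1 K.
W_by = nCᵥ(T₁ − T₂) = (3.78)(20.79)(520 − 304.1) = 16965 J.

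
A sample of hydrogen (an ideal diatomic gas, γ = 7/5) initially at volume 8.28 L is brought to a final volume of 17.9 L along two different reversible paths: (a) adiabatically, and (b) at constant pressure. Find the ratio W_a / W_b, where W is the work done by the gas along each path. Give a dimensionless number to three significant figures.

W_a / W_b ≈ 0.571

Path (a) adiabatic: W = P₁V₁(1 − (V₁/V₂)^(γ−1))/(γ−1) → W_a/(P₁V₁) = 0.6634.
Path (b) isobaric: W = P₁(V₂ − V₁) → W_b/(P₁V₁) = 1.162.
W_a / W_b = 0.6634 / 1.162 = 0.571.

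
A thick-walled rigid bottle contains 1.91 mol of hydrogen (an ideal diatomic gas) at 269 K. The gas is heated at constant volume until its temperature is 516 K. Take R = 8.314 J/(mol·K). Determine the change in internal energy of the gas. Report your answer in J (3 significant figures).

Constant volume ⇒ W = 0, so Q = ΔU = nCᵥΔT with Cᵥ = 5R/2 = 20.79 J/(mol·K).
ΔU = (1.91)(20.79)(516 − 269) = 9806 J.

ΔU ≈ 9810 J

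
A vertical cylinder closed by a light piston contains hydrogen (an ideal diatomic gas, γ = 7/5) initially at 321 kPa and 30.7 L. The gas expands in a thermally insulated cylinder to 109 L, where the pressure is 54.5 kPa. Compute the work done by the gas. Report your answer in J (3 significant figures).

Adiabatic: W = (P₁V₁ − P₂V₂)/(γ − 1) with γ = 7/5.
P₁V₁ = 9855 J, P₂V₂ = 5940 J.
W = (9855 − 5940) / 0.4 = 9786 J.

W ≈ 9790 J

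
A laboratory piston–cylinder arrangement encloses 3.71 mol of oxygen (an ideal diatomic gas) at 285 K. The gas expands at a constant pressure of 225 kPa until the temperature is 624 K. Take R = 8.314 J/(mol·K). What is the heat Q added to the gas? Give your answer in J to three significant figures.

Q ≈ 36600 J

Isobaric: W = nRΔT = (3.71)(8.314)(339) = 10456 J.
ΔU = nCᵥΔT with Cᵥ = 5R/2: ΔU = (3.71)(20.79)(339) = 26141 J.
Q = ΔU + W = 26141 + 10456 = 36598 J.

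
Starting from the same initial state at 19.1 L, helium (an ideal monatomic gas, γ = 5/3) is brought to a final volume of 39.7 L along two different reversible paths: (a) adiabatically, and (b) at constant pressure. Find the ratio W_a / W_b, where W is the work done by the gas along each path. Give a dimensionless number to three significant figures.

W_a / W_b ≈ 0.537

Path (a) adiabatic: W = P₁V₁(1 − (V₁/V₂)^(γ−1))/(γ−1) → W_a/(P₁V₁) = 0.579.
Path (b) isobaric: W = P₁(V₂ − V₁) → W_b/(P₁V₁) = 1.079.
W_a / W_b = 0.579 / 1.079 = 0.5369.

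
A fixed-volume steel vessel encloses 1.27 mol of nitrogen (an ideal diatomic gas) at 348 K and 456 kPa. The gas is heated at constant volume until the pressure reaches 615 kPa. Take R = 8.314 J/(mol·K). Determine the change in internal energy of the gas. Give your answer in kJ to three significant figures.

ΔU ≈ 3.20 kJ

Constant volume ⇒ W = 0, so Q = ΔU = nCᵥΔT with Cᵥ = 5R/2 = 20.79 J/(mol·K).
At constant V, T₂/T₁ = P₂/P₁ ⇒ ΔT = T₁(P₂/P₁ − 1) = 348·(615/456 − 1) = 121.3 K.
ΔU = (1.27)(20.79)(121.3) = 3203 J.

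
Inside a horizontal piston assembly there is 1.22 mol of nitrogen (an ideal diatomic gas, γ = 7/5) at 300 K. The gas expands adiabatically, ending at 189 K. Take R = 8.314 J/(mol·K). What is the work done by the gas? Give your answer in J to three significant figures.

W ≈ 2810 J

Adiabatic ⇒ Q = 0, so W_by = −ΔU = nCᵥ(T₁ − T₂).
Cᵥ = 5R/2 = 20.79 J/(mol·K).
W = (1.22)(20.79)(300 − 189) = 2815 J.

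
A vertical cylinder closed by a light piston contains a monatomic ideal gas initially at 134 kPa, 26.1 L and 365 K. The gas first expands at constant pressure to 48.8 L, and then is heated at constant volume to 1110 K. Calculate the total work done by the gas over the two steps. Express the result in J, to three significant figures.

W_total ≈ 3040 J

Step 1 (isobaric): W = PΔV = (134 kPa)(48.8 − 26.1 L) = 3042 J.
Step 2 (isochoric): W = 0 (constant volume).
W_total = 3042 + 0 = 3042 J.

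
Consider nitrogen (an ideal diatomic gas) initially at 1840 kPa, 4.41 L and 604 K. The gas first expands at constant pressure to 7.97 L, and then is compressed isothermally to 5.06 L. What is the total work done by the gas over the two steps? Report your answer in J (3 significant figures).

W_total ≈ -112 J

Step 1 (isobaric): W = PΔV = (1840 kPa)(7.97 − 4.41 L) = 6550 J.
After step 1: P = 1840 kPa, V = 7.97 L, T = 1092 K.
Step 2 (isothermal): W = P₁V₁ ln(V₂/V₁) = (14665) ln(5.06/7.97) = -6662 J.
W_total = 6550 − 6662 = -112.1 J.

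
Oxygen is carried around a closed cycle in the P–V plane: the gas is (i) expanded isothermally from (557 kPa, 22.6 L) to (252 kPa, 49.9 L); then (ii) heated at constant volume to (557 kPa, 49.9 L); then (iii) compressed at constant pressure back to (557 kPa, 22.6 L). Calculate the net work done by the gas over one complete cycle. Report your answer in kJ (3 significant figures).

Leg (i): W = PᵢVᵢ ln(V_f/Vᵢ) = (12588) ln(49.9/22.6) = 9971 J.
Leg (ii): W = 0.
Leg (iii): W = PΔV = (557)(22.6 − 49.9) = -15206 J.
W_net = 9971 − 15206 = -5235 J.

W_net ≈ -5.24 kJ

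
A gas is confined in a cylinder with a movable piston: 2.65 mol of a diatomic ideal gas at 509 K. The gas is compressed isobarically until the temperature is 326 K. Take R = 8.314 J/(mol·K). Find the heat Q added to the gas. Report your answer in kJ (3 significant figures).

Isobaric: W = nRΔT = (2.65)(8.314)(-183) = -4032 J.
ΔU = nCᵥΔT with Cᵥ = 5R/2: ΔU = (2.65)(20.79)(-183) = -10080 J.
Q = ΔU + W = -10080 − 4032 = -14112 J.

Q ≈ -14.1 kJ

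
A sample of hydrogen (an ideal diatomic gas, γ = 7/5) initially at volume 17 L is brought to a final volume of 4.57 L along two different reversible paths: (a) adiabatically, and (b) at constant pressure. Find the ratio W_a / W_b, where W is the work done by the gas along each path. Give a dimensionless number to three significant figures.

Path (a) adiabatic: W = P₁V₁(1 − (V₁/V₂)^(γ−1))/(γ−1) → W_a/(P₁V₁) = -1.728.
Path (b) isobaric: W = P₁(V₂ − V₁) → W_b/(P₁V₁) = -0.7312.
W_a / W_b = -1.728 / -0.7312 = 2.364.

W_a / W_b ≈ 2.36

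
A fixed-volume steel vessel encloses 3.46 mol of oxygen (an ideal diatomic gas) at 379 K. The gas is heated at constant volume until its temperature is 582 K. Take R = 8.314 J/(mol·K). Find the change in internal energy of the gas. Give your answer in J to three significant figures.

Constant volume ⇒ W = 0, so Q = ΔU = nCᵥΔT with Cᵥ = 5R/2 = 20.79 J/(mol·K).
ΔU = (3.46)(20.79)(582 − 379) = 14599 J.

ΔU ≈ 14600 J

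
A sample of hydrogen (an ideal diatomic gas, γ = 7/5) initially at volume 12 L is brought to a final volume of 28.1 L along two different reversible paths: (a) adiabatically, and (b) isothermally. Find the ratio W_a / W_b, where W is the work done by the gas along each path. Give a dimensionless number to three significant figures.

Path (a) adiabatic: W = P₁V₁(1 − (V₁/V₂)^(γ−1))/(γ−1) → W_a/(P₁V₁) = 0.7212.
Path (b) isothermal: W = P₁V₁ ln(V₂/V₁) → W_b/(P₁V₁) = 0.8509.
W_a / W_b = 0.7212 / 0.8509 = 0.8476.

W_a / W_b ≈ 0.848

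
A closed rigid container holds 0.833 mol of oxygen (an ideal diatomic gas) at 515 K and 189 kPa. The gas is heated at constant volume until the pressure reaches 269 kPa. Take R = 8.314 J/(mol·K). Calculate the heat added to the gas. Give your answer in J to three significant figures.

Q ≈ 3770 J

Constant volume ⇒ W = 0, so Q = ΔU = nCᵥΔT with Cᵥ = 5R/2 = 20.79 J/(mol·K).
At constant V, T₂/T₁ = P₂/P₁ ⇒ ΔT = T₁(P₂/P₁ − 1) = 515·(269/189 − 1) = 218 K.
ΔU = (0.833)(20.79)(218) = 3774 J.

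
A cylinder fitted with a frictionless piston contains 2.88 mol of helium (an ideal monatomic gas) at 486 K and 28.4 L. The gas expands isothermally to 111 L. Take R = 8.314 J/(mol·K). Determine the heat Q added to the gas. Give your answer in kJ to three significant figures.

Q ≈ 15.9 kJ

Isothermal ⇒ ΔU = 0, so Q = W = nRT ln(V₂/V₁).
Q = (2.88)(8.314)(486) ln(111/28.4) = 11637 × 1.363 = 15863 J.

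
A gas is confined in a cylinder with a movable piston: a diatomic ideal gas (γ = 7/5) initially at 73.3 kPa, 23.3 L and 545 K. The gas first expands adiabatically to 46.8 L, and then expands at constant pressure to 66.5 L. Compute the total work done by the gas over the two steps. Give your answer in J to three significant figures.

Step 1 (adiabatic): W = (P₁V₁ − P₂V₂)/(γ−1) = (1708 − 1292)/0.4 = 1039 J.
After step 1: P = 27.61 kPa, V = 46.8 L, T = 412.3 K.
Step 2 (isobaric): W = PΔV = (27.61 kPa)(66.5 − 46.8 L) = 543.9 J.
W_total = 1039 + 543.9 = 1583 J.

W_total ≈ 1580 J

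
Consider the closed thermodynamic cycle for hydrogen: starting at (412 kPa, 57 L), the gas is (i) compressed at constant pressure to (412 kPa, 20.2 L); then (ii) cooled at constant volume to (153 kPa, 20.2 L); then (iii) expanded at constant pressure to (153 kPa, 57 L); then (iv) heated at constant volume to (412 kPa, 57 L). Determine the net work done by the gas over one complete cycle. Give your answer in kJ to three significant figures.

W_net ≈ -9.53 kJ

Constant-volume legs do no work.
W(i) = (412)(20.2 − 57) = -15162 J; W(iii) = (153)(57 − 20.2) = 5630 J.
W_net = -15162 + 5630 = -9531 J (the counter-clockwise enclosed area).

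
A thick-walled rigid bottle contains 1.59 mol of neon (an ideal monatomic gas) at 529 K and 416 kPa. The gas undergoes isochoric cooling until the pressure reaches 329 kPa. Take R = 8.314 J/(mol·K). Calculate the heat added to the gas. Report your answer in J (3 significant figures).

Q ≈ -2190 J

Constant volume ⇒ W = 0, so Q = ΔU = nCᵥΔT with Cᵥ = 3R/2 = 12.47 J/(mol·K).
At constant V, T₂/T₁ = P₂/P₁ ⇒ ΔT = T₁(P₂/P₁ − 1) = 529·(329/416 − 1) = -110.6 K.
ΔU = (1.59)(12.47)(-110.6) = -2194 J.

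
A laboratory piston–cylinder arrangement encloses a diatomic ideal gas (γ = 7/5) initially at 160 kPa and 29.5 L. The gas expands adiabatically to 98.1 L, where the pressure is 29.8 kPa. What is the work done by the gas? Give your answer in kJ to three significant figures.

Adiabatic: W = (P₁V₁ − P₂V₂)/(γ − 1) with γ = 7/5.
P₁V₁ = 4720 J, P₂V₂ = 2923 J.
W = (4720 − 2923) / 0.4 = 4492 J.

W ≈ 4.49 kJ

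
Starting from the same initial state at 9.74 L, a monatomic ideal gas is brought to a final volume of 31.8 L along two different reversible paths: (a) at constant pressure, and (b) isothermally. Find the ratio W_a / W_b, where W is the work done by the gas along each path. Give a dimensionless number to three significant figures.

W_a / W_b ≈ 1.91

Path (a) isobaric: W = P₁(V₂ − V₁) → W_a/(P₁V₁) = 2.265.
Path (b) isothermal: W = P₁V₁ ln(V₂/V₁) → W_b/(P₁V₁) = 1.183.
W_a / W_b = 2.265 / 1.183 = 1.914.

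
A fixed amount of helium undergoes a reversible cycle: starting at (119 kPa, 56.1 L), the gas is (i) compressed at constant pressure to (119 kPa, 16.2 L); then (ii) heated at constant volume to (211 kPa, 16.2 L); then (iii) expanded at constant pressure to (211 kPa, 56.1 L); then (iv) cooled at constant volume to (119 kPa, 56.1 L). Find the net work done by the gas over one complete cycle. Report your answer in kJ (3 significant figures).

Constant-volume legs do no work.
W(i) = (119)(16.2 − 56.1) = -4748 J; W(iii) = (211)(56.1 − 16.2) = 8419 J.
W_net = -4748 + 8419 = 3671 J (the clockwise enclosed area).

W_net ≈ 3.67 kJ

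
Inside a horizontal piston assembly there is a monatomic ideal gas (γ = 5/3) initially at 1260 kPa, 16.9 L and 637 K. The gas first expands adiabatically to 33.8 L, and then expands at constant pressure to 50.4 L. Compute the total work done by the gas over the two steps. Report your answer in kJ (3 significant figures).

W_total ≈ 18.4 kJ

Step 1 (adiabatic): W = (P₁V₁ − P₂V₂)/(γ−1) = (21294 − 13414)/0.667 = 11819 J.
After step 1: P = 396.9 kPa, V = 33.8 L, T = 401.3 K.
Step 2 (isobaric): W = PΔV = (396.9 kPa)(50.4 − 33.8 L) = 6588 J.
W_total = 11819 + 6588 = 18408 J.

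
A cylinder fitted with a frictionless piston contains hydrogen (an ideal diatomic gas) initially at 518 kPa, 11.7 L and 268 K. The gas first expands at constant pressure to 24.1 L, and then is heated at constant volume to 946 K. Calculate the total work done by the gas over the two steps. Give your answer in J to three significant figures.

W_total ≈ 6420 J

Step 1 (isobaric): W = PΔV = (518 kPa)(24.1 − 11.7 L) = 6423 J.
Step 2 (isochoric): W = 0 (constant volume).
W_total = 6423 + 0 = 6423 J.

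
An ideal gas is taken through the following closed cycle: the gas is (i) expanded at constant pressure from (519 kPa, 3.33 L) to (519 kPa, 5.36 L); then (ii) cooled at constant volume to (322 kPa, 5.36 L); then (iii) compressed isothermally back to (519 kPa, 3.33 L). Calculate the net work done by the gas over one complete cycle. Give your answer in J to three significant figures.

Leg (i): W = PΔV = (519)(5.36 − 3.33) = 1054 J.
Leg (ii): W = 0.
Leg (iii): W = PᵢVᵢ ln(V_f/Vᵢ) = (1726) ln(3.33/5.36) = -821.5 J.
W_net = 1054 − 821.5 = 232 J.

W_net ≈ 232 J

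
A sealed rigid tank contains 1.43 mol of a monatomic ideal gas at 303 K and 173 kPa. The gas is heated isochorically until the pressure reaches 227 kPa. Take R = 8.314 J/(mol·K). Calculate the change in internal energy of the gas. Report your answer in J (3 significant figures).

Constant volume ⇒ W = 0, so Q = ΔU = nCᵥΔT with Cᵥ = 3R/2 = 12.47 J/(mol·K).
At constant V, T₂/T₁ = P₂/P₁ ⇒ ΔT = T₁(P₂/P₁ − 1) = 303·(227/173 − 1) = 94.58 K.
ΔU = (1.43)(12.47)(94.58) = 1687 J.

ΔU ≈ 1690 J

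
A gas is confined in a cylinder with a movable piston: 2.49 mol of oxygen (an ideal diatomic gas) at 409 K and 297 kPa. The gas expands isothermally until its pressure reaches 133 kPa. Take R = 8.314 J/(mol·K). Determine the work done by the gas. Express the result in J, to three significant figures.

W ≈ 6800 J

Isothermal process: W = nRT ln(V₂/V₁) = nRT ln(P₁/P₂).
W = (2.49)(8.314)(409) × ln(297/133)
  = 8467 × ln(2.233) = 8467 × 0.8034
W_by_gas = 6802 J.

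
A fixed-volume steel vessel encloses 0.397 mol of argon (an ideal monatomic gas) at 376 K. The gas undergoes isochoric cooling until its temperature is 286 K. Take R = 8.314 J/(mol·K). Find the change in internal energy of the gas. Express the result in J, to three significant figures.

Constant volume ⇒ W = 0, so Q = ΔU = nCᵥΔT with Cᵥ = 3R/2 = 12.47 J/(mol·K).
ΔU = (0.397)(12.47)(286 − 376) = -445.6 J.

ΔU ≈ -446 J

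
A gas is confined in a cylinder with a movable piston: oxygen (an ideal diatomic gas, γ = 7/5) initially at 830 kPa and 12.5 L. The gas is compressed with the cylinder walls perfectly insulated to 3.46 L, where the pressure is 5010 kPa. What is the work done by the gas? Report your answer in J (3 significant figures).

Adiabatic: W = (P₁V₁ − P₂V₂)/(γ − 1) with γ = 7/5.
P₁V₁ = 10375 J, P₂V₂ = 17335 J.
W = (10375 − 17335) / 0.4 = -17399 J.

W ≈ -17400 J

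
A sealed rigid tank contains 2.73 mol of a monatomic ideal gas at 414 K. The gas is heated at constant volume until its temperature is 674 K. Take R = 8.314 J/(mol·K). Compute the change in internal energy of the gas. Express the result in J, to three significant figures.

Constant volume ⇒ W = 0, so Q = ΔU = nCᵥΔT with Cᵥ = 3R/2 = 12.47 J/(mol·K).
ΔU = (2.73)(12.47)(674 − 414) = 8852 J.

ΔU ≈ 8850 J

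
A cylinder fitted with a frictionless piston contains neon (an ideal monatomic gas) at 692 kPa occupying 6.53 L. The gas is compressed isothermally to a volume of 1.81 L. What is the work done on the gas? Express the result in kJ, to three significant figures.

W ≈ 5.80 kJ

Isothermal: W = nRT ln(V₂/V₁) = P₁V₁ ln(V₂/V₁).
P₁V₁ = (692 kPa)(6.53 L) = 4519 J.
W = 4519 × ln(1.81/6.53) = 4519 × -1.283
W_by_gas = -5798 J; work on gas = −W_by = 5798 J.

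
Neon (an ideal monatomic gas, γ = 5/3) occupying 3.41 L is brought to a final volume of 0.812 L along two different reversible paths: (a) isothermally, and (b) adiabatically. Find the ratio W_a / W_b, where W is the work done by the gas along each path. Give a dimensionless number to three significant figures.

W_a / W_b ≈ 0.597

Path (a) isothermal: W = P₁V₁ ln(V₂/V₁) → W_a/(P₁V₁) = -1.435.
Path (b) adiabatic: W = P₁V₁(1 − (V₁/V₂)^(γ−1))/(γ−1) → W_b/(P₁V₁) = -2.404.
W_a / W_b = -1.435 / -2.404 = 0.5968.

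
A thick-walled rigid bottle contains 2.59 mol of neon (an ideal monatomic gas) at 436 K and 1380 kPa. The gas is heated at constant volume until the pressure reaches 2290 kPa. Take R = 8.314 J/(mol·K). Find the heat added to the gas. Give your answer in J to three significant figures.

Constant volume ⇒ W = 0, so Q = ΔU = nCᵥΔT with Cᵥ = 3R/2 = 12.47 J/(mol·K).
At constant V, T₂/T₁ = P₂/P₁ ⇒ ΔT = T₁(P₂/P₁ − 1) = 436·(2290/1380 − 1) = 287.5 K.
ΔU = (2.59)(12.47)(287.5) = 9286 J.

Q ≈ 9290 J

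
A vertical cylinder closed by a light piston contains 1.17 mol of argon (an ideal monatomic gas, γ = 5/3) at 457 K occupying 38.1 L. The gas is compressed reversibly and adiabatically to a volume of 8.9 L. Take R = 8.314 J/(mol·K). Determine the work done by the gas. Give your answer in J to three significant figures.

W ≈ -10900 J

Adiabatic: TV^(γ−1) = const with γ = 5/3.
T₂ = T₁ (V₁/V₂)^(γ−1) = 457 × (38.1/8.9)^0.667 = 457 × 2.636 = 1205 K.
W_by = nCᵥ(T₁ − T₂) = (1.17)(12.47)(457 − 1205) = -10912 J.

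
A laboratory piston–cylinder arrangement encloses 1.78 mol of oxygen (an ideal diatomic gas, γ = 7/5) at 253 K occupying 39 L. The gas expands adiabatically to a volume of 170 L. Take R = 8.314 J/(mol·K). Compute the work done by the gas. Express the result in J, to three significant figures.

Adiabatic: TV^(γ−1) = const with γ = 7/5.
T₂ = T₁ (V₁/V₂)^(γ−1) = 253 × (39/170)^0.4 = 253 × 0.5549 = 140.4 K.
W_by = nCᵥ(T₁ − T₂) = (1.78)(20.79)(253 − 140.4) = 4166 J.

W ≈ 4170 J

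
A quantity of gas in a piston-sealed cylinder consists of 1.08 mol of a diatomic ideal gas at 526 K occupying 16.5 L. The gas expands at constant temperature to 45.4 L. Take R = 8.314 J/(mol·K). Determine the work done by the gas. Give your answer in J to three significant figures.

Isothermal: W = nRT ln(V₂/V₁).
W = (1.08)(8.314)(526) × ln(45.4/16.5)
  = 4723 × 1.012
W_by_gas = 4780 J.

W ≈ 4780 J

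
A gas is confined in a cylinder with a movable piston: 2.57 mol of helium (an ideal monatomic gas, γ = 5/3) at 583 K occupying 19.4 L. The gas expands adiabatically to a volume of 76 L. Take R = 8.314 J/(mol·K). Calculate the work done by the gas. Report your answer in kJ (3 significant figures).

W ≈ 11.2 kJ

Adiabatic: TV^(γ−1) = const with γ = 5/3.
T₂ = T₁ (V₁/V₂)^(γ−1) = 583 × (19.4/76)^0.667 = 583 × 0.4024 = 234.6 K.
W_by = nCᵥ(T₁ − T₂) = (2.57)(12.47)(583 − 234.6) = 11166 J.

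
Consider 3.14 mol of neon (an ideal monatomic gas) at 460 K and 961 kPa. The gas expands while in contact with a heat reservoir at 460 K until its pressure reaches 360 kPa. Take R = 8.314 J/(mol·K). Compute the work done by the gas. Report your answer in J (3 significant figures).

Isothermal process: W = nRT ln(V₂/V₁) = nRT ln(P₁/P₂).
W = (3.14)(8.314)(460) × ln(961/360)
  = 12009 × ln(2.669) = 12009 × 0.9819
W_by_gas = 11791 J.

W ≈ 11800 J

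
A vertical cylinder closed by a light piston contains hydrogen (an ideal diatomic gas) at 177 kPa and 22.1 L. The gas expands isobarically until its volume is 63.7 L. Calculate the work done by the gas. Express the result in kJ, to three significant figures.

W ≈ 7.36 kJ

Isobaric: W = P ΔV.
W = (177 kPa)(63.7 − 22.1 L) = (177)(41.6) = 7363 J.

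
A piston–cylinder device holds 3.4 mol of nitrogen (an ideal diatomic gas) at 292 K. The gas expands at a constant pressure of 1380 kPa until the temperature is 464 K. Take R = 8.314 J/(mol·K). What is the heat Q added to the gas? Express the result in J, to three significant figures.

Q ≈ 17000 J

Isobaric: W = nRΔT = (3.4)(8.314)(172) = 4862 J.
ΔU = nCᵥΔT with Cᵥ = 5R/2: ΔU = (3.4)(20.79)(172) = 12155 J.
Q = ΔU + W = 12155 + 4862 = 17017 J.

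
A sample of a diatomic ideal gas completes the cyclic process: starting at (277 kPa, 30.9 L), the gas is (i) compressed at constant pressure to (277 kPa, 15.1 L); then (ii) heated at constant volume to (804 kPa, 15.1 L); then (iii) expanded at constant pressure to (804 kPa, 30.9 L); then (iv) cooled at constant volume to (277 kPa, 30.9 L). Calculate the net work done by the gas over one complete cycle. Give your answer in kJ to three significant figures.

Constant-volume legs do no work.
W(i) = (277)(15.1 − 30.9) = -4377 J; W(iii) = (804)(30.9 − 15.1) = 12703 J.
W_net = -4377 + 12703 = 8327 J (the clockwise enclosed area).

W_net ≈ 8.33 kJ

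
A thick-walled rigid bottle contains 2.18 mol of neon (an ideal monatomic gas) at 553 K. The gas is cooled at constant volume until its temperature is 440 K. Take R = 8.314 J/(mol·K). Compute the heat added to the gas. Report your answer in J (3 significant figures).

Constant volume ⇒ W = 0, so Q = ΔU = nCᵥΔT with Cᵥ = 3R/2 = 12.47 J/(mol·K).
ΔU = (2.18)(12.47)(440 − 553) = -3072 J.

Q ≈ -3070 J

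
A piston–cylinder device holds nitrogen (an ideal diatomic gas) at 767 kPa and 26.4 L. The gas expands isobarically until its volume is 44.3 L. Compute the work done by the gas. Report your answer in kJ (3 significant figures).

W ≈ 13.7 kJ

Isobaric: W = P ΔV.
W = (767 kPa)(44.3 − 26.4 L) = (767)(17.9) = 13729 J.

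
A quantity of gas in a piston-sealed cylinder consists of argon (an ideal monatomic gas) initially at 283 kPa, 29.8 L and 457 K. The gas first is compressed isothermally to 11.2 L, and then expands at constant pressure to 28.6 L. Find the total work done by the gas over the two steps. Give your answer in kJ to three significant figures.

W_total ≈ 4.85 kJ

Step 1 (isothermal): W = P₁V₁ ln(V₂/V₁) = (8433) ln(11.2/29.8) = -8253 J.
After step 1: P = 753 kPa, V = 11.2 L, T = 457 K.
Step 2 (isobaric): W = PΔV = (753 kPa)(28.6 − 11.2 L) = 13102 J.
W_total = -8253 + 13102 = 4849 J.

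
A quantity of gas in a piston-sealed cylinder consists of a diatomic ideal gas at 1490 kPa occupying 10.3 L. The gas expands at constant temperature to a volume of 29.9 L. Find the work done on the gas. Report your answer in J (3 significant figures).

W ≈ -16400 J

Isothermal: W = nRT ln(V₂/V₁) = P₁V₁ ln(V₂/V₁).
P₁V₁ = (1490 kPa)(10.3 L) = 15347 J.
W = 15347 × ln(29.9/10.3) = 15347 × 1.066
W_by_gas = 16356 J; work on gas = −W_by = -16356 J.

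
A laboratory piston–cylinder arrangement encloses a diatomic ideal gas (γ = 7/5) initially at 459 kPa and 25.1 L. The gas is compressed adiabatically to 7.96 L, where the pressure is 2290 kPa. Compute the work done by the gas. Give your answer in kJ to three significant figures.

Adiabatic: W = (P₁V₁ − P₂V₂)/(γ − 1) with γ = 7/5.
P₁V₁ = 11521 J, P₂V₂ = 18228 J.
W = (11521 − 18228) / 0.4 = -16769 J.

W ≈ -16.8 kJ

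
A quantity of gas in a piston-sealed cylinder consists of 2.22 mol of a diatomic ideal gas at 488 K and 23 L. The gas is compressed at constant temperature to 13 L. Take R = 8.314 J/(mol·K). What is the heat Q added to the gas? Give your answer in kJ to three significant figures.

Q ≈ -5.14 kJ

Isothermal ⇒ ΔU = 0, so Q = W = nRT ln(V₂/V₁).
Q = (2.22)(8.314)(488) ln(13/23) = 9007 × -0.5705 = -5139 J.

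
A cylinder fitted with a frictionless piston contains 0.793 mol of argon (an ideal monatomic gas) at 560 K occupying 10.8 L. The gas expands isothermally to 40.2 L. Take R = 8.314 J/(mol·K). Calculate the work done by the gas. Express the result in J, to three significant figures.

Isothermal: W = nRT ln(V₂/V₁).
W = (0.793)(8.314)(560) × ln(40.2/10.8)
  = 3692 × 1.314
W_by_gas = 4853 J.

W ≈ 4850 J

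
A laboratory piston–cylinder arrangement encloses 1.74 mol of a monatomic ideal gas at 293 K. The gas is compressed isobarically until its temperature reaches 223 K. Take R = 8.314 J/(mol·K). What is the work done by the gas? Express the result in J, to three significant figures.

Isobaric: W = P ΔV = nR ΔT.
W = (1.74)(8.314)(223 − 293) = -1013 J.

W ≈ -1010 J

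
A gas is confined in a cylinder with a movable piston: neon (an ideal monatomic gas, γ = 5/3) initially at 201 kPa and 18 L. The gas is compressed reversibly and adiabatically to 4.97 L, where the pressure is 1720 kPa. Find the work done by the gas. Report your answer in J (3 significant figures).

W ≈ -7400 J

Adiabatic: W = (P₁V₁ − P₂V₂)/(γ − 1) with γ = 5/3.
P₁V₁ = 3618 J, P₂V₂ = 8548 J.
W = (3618 − 8548) / 0.6667 = -7396 J.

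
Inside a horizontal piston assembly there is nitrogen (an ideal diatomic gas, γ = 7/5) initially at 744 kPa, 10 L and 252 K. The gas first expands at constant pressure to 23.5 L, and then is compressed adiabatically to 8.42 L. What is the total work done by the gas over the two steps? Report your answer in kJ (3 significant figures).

W_total ≈ -12.1 kJ

Step 1 (isobaric): W = PΔV = (744 kPa)(23.5 − 10 L) = 10044 J.
After step 1: P = 744 kPa, V = 23.5 L, T = 592.2 K.
Step 2 (adiabatic): W = (P₁V₁ − P₂V₂)/(γ−1) = (17484 − 26360)/0.4 = -22190 J.
W_total = 10044 − 22190 = -12146 J.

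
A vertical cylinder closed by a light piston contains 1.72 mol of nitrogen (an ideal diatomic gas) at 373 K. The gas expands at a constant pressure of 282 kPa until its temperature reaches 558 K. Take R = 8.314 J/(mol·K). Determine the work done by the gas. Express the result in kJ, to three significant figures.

W ≈ 2.65 kJ

Isobaric: W = P ΔV = nR ΔT.
W = (1.72)(8.314)(558 − 373) = 2646 J.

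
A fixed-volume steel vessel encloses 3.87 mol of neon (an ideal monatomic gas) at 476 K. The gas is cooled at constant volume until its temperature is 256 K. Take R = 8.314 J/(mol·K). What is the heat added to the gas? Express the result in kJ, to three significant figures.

Q ≈ -10.6 kJ

Constant volume ⇒ W = 0, so Q = ΔU = nCᵥΔT with Cᵥ = 3R/2 = 12.47 J/(mol·K).
ΔU = (3.87)(12.47)(256 − 476) = -10618 J.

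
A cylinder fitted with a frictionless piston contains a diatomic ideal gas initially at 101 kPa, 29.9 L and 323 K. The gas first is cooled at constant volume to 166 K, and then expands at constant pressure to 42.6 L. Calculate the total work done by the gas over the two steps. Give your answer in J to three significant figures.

Step 1 (isochoric): W = 0 (constant volume).
After step 1: P = 51.91 kPa (V unchanged).
Step 2 (isobaric): W = PΔV = (51.91 kPa)(42.6 − 29.9 L) = 659.2 J.
W_total = 0 + 659.2 = 659.2 J.

W_total ≈ 659 J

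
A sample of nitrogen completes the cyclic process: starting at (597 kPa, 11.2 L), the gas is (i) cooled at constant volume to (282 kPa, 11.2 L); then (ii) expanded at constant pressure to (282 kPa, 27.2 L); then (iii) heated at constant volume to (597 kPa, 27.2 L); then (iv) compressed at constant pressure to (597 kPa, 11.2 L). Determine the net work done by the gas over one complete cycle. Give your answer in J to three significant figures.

W_net ≈ -5040 J

Constant-volume legs do no work.
W(ii) = (282)(27.2 − 11.2) = 4512 J; W(iv) = (597)(11.2 − 27.2) = -9552 J.
W_net = 4512 − 9552 = -5040 J (the counter-clockwise enclosed area).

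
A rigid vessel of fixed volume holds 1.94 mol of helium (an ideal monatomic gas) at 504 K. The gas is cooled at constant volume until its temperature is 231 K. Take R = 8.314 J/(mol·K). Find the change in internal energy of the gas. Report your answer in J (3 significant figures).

ΔU ≈ -6600 J

Constant volume ⇒ W = 0, so Q = ΔU = nCᵥΔT with Cᵥ = 3R/2 = 12.47 J/(mol·K).
ΔU = (1.94)(12.47)(231 − 504) = -6605 J.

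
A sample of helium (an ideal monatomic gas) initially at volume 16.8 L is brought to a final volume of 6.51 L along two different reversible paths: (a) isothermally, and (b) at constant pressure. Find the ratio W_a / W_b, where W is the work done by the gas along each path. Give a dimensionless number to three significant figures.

W_a / W_b ≈ 1.55

Path (a) isothermal: W = P₁V₁ ln(V₂/V₁) → W_a/(P₁V₁) = -0.948.
Path (b) isobaric: W = P₁(V₂ − V₁) → W_b/(P₁V₁) = -0.6125.
W_a / W_b = -0.948 / -0.6125 = 1.548.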